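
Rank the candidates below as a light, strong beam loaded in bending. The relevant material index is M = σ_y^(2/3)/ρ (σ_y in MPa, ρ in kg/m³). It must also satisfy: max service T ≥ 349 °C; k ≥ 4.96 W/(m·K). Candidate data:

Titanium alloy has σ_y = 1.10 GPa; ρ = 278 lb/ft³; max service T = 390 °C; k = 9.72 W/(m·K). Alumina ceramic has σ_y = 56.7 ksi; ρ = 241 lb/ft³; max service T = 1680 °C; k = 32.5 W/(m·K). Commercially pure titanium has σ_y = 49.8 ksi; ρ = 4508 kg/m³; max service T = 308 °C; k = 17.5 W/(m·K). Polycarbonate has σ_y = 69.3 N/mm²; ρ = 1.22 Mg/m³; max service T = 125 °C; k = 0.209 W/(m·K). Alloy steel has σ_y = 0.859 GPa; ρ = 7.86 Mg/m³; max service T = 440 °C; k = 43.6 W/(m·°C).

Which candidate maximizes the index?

Screen on constraints: max service T ≥ 349 °C; k ≥ 4.96 W/(m·K). Survivors: titanium alloy, alumina ceramic, alloy steel.
Normalizing units and computing the index:
  titanium alloy: σ_y = 1100 MPa, ρ = 4453 kg/m³
  alumina ceramic: σ_y = 390.9 MPa, ρ = 3860 kg/m³
  alloy steel: σ_y = 859.0 MPa, ρ = 7860 kg/m³
  titanium alloy: M = 23.9×10⁻³
  alumina ceramic: M = 13.8×10⁻³
  alloy steel: M = 11.5×10⁻³
Highest index: titanium alloy.

titanium alloy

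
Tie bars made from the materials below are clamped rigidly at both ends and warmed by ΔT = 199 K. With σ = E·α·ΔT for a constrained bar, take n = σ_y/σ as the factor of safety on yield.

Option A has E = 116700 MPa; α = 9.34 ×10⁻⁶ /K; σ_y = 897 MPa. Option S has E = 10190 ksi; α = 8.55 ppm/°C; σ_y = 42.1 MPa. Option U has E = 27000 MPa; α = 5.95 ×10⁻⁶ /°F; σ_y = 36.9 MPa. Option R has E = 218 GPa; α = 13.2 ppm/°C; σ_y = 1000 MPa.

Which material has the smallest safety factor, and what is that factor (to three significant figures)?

option S, n = 0.352

With everything in SI (GPa, ×10⁻⁶/K, MPa):
  option A: E = 116.7, α = 9.34, σ_y = 897.0 → σ = 217 MPa, n = 4.14
  option S: E = 70.26, α = 8.55, σ_y = 42.10 → σ = 120 MPa, n = 0.352
  option U: E = 27.00, α = 10.7, σ_y = 36.90 → σ = 57.5 MPa, n = 0.641
  option R: E = 218.0, α = 13.2, σ_y = 1000 → σ = 573 MPa, n = 1.75
Smallest n: option S with n = 0.352.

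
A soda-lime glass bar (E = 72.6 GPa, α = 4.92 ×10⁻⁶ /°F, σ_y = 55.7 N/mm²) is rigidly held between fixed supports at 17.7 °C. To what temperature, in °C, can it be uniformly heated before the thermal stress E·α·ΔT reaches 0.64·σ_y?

73.1 °C

α = 4.92×10⁻⁶/°F × 9/5 = 8.86×10⁻⁶/K.
σ_y = 55.7 N/mm² = 55.70 MPa.
E·α·ΔT = 35.65 MPa ⇒ ΔT = 35.65 / (72.60×10³ × 8.86×10⁻⁶) = 55.44 K.
T = 17.7 + 55.44 = 73.14 °C.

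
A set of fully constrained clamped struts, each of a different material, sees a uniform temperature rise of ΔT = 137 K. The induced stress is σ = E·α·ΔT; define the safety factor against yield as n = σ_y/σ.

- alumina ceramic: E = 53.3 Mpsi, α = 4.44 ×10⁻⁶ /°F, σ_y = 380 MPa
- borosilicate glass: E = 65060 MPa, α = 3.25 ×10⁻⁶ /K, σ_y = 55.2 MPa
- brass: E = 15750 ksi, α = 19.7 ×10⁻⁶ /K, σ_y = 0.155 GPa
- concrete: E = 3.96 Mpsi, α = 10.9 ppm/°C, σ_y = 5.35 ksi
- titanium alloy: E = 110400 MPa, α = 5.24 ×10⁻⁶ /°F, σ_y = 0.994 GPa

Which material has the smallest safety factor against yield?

brass

Converting E to GPa, α to ×10⁻⁶/K, σ_y to MPa, then σ and n for each:
  alumina ceramic: E = 367.5, α = 7.99, σ_y = 380.0 → σ = 402 MPa, n = 0.944
  borosilicate glass: E = 65.06, α = 3.25, σ_y = 55.20 → σ = 29.0 MPa, n = 1.91
  brass: E = 108.6, α = 19.7, σ_y = 155.0 → σ = 293 MPa, n = 0.529
  concrete: E = 27.30, α = 10.9, σ_y = 36.89 → σ = 40.8 MPa, n = 0.905
  titanium alloy: E = 110.4, α = 9.43, σ_y = 994.0 → σ = 143 MPa, n = 6.97
Brass has the lowest safety factor, n = 0.529.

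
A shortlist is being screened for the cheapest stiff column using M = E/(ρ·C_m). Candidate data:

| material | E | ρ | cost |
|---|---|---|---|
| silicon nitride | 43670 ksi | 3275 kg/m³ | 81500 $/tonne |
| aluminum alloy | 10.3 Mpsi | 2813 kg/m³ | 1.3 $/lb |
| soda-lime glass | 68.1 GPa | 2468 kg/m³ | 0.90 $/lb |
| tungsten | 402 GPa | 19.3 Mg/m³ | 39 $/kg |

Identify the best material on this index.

Normalizing units and computing the index:
  silicon nitride: E = 301.1 GPa, ρ = 3275 kg/m³, cost = 81.50 $/kg
  aluminum alloy: E = 71.02 GPa, ρ = 2813 kg/m³, cost = 2.866 $/kg
  soda-lime glass: E = 68.10 GPa, ρ = 2468 kg/m³, cost = 1.984 $/kg
  tungsten: E = 402.0 GPa, ρ = 19300 kg/m³, cost = 39.00 $/kg
  soda-lime glass: M = 13.9 MN·m per $
  aluminum alloy: M = 8.81 MN·m per $
  silicon nitride: M = 1.13 MN·m per $
  tungsten: M = 0.534 MN·m per $
The maximum is for soda-lime glass.

soda-lime glass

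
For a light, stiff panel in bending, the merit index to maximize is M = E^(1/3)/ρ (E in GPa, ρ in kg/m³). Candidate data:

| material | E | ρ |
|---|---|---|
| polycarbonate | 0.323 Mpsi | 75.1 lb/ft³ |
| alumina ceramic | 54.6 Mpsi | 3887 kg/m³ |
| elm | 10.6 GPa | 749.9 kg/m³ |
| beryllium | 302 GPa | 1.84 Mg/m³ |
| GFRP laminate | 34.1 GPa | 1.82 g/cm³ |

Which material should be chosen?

After converting to SI:
  polycarbonate: E = 2.227 GPa, ρ = 1203 kg/m³
  alumina ceramic: E = 376.5 GPa, ρ = 3887 kg/m³
  elm: E = 10.60 GPa, ρ = 749.9 kg/m³
  beryllium: E = 302.0 GPa, ρ = 1840 kg/m³
  GFRP laminate: E = 34.10 GPa, ρ = 1820 kg/m³
  beryllium: M = 3.65×10⁻³
  elm: M = 2.93×10⁻³
  alumina ceramic: M = 1.86×10⁻³
  GFRP laminate: M = 1.78×10⁻³
  polycarbonate: M = 1.09×10⁻³
Highest index: beryllium.

beryllium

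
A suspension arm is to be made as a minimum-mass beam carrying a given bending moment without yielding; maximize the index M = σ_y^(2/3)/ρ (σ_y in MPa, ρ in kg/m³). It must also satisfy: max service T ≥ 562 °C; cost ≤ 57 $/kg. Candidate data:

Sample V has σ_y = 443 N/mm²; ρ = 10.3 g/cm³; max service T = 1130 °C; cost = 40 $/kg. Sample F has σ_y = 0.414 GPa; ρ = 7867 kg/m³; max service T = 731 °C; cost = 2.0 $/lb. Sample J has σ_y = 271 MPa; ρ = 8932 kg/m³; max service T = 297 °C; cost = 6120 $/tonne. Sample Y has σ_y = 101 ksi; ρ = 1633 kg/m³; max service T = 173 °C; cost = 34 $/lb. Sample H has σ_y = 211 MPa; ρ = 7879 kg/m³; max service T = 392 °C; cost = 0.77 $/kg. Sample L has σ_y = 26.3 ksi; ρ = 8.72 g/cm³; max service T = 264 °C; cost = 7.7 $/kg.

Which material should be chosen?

sample F

Screen on constraints: max service T ≥ 562 °C; cost ≤ 57 $/kg. Survivors: sample V, sample F.
After converting to SI:
  sample V: σ_y = 443.0 MPa, ρ = 10300 kg/m³
  sample F: σ_y = 414.0 MPa, ρ = 7867 kg/m³
  sample F: M = 7.06×10⁻³
  sample V: M = 5.64×10⁻³
Sample F has the largest M.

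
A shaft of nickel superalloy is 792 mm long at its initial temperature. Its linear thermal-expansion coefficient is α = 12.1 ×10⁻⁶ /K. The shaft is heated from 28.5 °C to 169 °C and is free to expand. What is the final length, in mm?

ΔT = 169 − 28.5 = 140.5 K.
ΔL = α·L₀·ΔT = 12.1×10⁻⁶ × 792 mm × 140.5 K = 1.35 mm.
L = L₀ + ΔL = 792 + 1.35 = 793.35 mm.

793.35 mm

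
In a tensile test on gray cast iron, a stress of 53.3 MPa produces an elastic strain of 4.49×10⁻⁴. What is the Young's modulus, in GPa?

E = σ/ε = 53.3 MPa / 4.49×10⁻⁴ = 118700 MPa = 119 GPa.

119 GPa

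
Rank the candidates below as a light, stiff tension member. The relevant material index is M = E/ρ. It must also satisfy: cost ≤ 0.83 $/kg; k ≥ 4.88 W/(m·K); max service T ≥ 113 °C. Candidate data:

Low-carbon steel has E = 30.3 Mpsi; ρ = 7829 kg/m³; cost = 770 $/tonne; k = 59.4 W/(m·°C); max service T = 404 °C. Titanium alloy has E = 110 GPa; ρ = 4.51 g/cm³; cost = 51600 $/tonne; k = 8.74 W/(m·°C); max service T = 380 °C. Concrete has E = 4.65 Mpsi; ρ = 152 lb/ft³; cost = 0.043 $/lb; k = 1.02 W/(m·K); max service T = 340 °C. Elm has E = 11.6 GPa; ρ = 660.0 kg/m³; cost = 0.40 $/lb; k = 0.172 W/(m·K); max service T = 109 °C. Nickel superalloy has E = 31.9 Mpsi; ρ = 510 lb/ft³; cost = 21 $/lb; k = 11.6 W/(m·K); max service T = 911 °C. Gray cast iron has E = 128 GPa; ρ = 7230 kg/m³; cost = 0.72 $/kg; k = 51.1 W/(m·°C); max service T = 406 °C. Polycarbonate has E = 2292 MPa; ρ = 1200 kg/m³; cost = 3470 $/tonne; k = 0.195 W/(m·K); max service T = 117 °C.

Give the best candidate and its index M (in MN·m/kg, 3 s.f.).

Screen on constraints: cost ≤ 0.83 $/kg; k ≥ 4.88 W/(m·K); max service T ≥ 113 °C. Survivors: low-carbon steel, gray cast iron.
In SI units:
  low-carbon steel: E = 208.9 GPa, ρ = 7829 kg/m³
  gray cast iron: E = 128.0 GPa, ρ = 7230 kg/m³
  low-carbon steel: M = 26.7 MN·m/kg
  gray cast iron: M = 17.7 MN·m/kg
The maximum is for low-carbon steel.

low-carbon steel, M = 26.7 MN·m/kg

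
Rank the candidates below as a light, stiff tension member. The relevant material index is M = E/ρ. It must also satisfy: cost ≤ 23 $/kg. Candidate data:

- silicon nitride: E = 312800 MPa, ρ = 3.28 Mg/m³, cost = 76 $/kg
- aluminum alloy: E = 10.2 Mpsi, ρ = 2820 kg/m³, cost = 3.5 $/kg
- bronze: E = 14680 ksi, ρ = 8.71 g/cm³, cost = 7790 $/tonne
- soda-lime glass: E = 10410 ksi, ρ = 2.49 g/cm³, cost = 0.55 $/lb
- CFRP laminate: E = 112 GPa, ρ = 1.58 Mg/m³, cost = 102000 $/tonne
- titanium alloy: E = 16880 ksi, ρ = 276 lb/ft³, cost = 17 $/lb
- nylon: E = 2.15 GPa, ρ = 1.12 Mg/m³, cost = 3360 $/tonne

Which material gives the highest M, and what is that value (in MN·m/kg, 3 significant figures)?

Screen on constraints: cost ≤ 23 $/kg. Survivors: aluminum alloy, bronze, soda-lime glass, nylon.
Putting every candidate on a common basis:
  aluminum alloy: E = 70.33 GPa, ρ = 2820 kg/m³
  bronze: E = 101.2 GPa, ρ = 8710 kg/m³
  soda-lime glass: E = 71.77 GPa, ρ = 2490 kg/m³
  nylon: E = 2.150 GPa, ρ = 1120 kg/m³
  soda-lime glass: M = 28.8 MN·m/kg
  aluminum alloy: M = 24.9 MN·m/kg
  bronze: M = 11.6 MN·m/kg
  nylon: M = 1.92 MN·m/kg
The maximum is for soda-lime glass.

soda-lime glass, M = 28.8 MN·m/kg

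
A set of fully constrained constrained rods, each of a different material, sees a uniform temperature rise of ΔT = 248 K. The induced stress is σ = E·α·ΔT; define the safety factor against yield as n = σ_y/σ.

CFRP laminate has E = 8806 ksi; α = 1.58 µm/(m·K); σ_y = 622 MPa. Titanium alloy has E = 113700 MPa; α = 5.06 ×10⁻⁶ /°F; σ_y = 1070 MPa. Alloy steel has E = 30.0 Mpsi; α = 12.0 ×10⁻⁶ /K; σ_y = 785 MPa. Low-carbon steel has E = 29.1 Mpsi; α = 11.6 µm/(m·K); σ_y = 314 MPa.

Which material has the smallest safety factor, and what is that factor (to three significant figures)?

In consistent units (E in GPa, α in ×10⁻⁶/K, σ_y in MPa):
  CFRP laminate: E = 60.72, α = 1.58, σ_y = 622.0 → σ = 23.8 MPa, n = 26.1
  titanium alloy: E = 113.7, α = 9.11, σ_y = 1070 → σ = 257 MPa, n = 4.17
  alloy steel: E = 206.8, α = 12.0, σ_y = 785.0 → σ = 616 MPa, n = 1.28
  low-carbon steel: E = 200.6, α = 11.6, σ_y = 314.0 → σ = 577 MPa, n = 0.544
Smallest n: low-carbon steel with n = 0.544.

low-carbon steel, n = 0.544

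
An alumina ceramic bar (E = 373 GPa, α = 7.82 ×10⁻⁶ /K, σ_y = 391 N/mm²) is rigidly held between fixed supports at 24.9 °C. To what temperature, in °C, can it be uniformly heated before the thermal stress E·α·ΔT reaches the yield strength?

159 °C

σ_y = 391 N/mm² = 391.0 MPa.
E·α·ΔT = 391.0 MPa ⇒ ΔT = 391.0 / (373.0×10³ × 7.82×10⁻⁶) = 134.0 K.
T = 24.9 + 134.0 = 158.9 °C.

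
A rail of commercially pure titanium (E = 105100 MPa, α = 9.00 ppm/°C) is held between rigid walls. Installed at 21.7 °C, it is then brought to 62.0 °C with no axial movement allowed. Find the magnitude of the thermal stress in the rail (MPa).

38.1 MPa

E = 105100 MPa = 105.1 GPa.
ΔT = 40.30 K. Constrained thermal stress σ = E·α·ΔT = 105.1×10³ MPa × 9.00×10⁻⁶ × 40.30 = 38.1 MPa (compressive).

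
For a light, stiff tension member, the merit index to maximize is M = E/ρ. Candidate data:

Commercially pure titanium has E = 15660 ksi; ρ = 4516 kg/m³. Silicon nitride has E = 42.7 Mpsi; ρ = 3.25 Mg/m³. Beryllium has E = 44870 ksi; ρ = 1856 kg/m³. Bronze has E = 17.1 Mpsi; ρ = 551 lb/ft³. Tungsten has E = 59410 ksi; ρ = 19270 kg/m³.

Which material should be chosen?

beryllium

In SI units:
  commercially pure titanium: E = 108.0 GPa, ρ = 4516 kg/m³
  silicon nitride: E = 294.4 GPa, ρ = 3250 kg/m³
  beryllium: E = 309.4 GPa, ρ = 1856 kg/m³
  bronze: E = 117.9 GPa, ρ = 8826 kg/m³
  tungsten: E = 409.6 GPa, ρ = 19270 kg/m³
  beryllium: M = 167 MN·m/kg
  silicon nitride: M = 90.6 MN·m/kg
  commercially pure titanium: M = 23.9 MN·m/kg
  tungsten: M = 21.3 MN·m/kg
  bronze: M = 13.4 MN·m/kg
Beryllium ranks first.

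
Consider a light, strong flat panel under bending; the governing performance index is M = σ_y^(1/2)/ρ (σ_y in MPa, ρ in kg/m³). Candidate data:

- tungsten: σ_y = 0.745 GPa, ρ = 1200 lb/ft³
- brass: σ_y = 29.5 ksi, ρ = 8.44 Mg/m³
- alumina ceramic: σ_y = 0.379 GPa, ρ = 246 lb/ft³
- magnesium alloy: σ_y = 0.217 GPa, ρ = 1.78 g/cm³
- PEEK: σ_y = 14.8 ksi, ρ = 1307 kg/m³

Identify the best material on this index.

Convert each candidate to consistent units, then evaluate M:
  tungsten: σ_y = 745.0 MPa, ρ = 19220 kg/m³
  brass: σ_y = 203.4 MPa, ρ = 8440 kg/m³
  alumina ceramic: σ_y = 379.0 MPa, ρ = 3941 kg/m³
  magnesium alloy: σ_y = 217.0 MPa, ρ = 1780 kg/m³
  PEEK: σ_y = 102.0 MPa, ρ = 1307 kg/m³
  magnesium alloy: M = 8.28×10⁻³
  PEEK: M = 7.73×10⁻³
  alumina ceramic: M = 4.94×10⁻³
  brass: M = 1.69×10⁻³
  tungsten: M = 1.42×10⁻³
The maximum is for magnesium alloy.

magnesium alloy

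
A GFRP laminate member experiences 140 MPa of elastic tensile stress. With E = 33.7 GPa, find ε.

4.15×10⁻³

ε = σ/E = 140 / 33700 = 4.15×10⁻³.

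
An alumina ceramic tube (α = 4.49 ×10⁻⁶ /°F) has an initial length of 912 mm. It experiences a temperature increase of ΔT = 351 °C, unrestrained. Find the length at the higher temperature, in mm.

Convert α: 4.49×10⁻⁶/°F × (9/5) = 8.08×10⁻⁶/K.
ΔL = α·L₀·ΔT = 8.08×10⁻⁶ × 912 mm × 351.0 K = 2.59 mm.
L = L₀ + ΔL = 912 + 2.59 = 914.59 mm.

914.59 mm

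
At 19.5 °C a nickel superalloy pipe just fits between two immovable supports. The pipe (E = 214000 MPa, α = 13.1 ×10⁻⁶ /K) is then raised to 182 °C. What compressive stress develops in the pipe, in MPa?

E = 214000 MPa = 214.0 GPa.
ΔT = 162.5 K. Constrained thermal stress σ = E·α·ΔT = 214.0×10³ MPa × 13.1×10⁻⁶ × 162.5 = 456 MPa (compressive).

456 MPa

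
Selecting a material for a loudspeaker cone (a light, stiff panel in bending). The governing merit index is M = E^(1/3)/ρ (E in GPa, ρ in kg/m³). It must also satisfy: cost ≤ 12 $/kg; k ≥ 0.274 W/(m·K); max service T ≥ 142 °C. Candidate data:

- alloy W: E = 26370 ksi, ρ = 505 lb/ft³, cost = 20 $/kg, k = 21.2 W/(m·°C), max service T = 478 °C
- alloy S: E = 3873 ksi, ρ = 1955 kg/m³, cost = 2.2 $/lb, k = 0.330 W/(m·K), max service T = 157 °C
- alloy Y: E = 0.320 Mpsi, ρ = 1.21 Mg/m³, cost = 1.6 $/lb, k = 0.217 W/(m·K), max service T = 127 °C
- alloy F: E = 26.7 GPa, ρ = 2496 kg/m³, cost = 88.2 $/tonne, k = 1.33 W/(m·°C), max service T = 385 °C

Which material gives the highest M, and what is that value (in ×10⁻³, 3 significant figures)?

alloy S, M = 1.53×10⁻³

Screen on constraints: cost ≤ 12 $/kg; k ≥ 0.274 W/(m·K); max service T ≥ 142 °C. Survivors: alloy S, alloy F.
Putting every candidate on a common basis:
  alloy S: E = 26.70 GPa, ρ = 1955 kg/m³
  alloy F: E = 26.70 GPa, ρ = 2496 kg/m³
  alloy S: M = 1.53×10⁻³
  alloy F: M = 1.20×10⁻³
Alloy S has the largest M.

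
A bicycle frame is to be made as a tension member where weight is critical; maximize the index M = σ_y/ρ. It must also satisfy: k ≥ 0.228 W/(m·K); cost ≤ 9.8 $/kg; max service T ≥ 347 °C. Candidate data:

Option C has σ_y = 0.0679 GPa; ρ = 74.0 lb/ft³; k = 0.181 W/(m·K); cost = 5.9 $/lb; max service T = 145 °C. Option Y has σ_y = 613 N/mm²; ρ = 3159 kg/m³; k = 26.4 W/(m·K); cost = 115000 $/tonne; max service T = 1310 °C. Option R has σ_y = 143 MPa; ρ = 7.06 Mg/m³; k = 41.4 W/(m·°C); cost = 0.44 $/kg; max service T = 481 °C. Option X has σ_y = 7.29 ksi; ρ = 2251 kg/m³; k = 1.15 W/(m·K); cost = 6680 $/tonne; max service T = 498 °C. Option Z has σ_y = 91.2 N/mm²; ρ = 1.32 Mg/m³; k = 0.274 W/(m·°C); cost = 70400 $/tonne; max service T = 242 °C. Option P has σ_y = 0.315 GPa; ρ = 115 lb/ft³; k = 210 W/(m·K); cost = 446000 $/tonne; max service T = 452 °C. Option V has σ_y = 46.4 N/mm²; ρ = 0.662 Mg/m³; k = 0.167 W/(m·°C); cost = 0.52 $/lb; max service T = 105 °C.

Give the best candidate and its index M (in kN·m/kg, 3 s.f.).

Screen on constraints: k ≥ 0.228 W/(m·K); cost ≤ 9.8 $/kg; max service T ≥ 347 °C. Survivors: option R, option X.
In SI units:
  option R: σ_y = 143.0 MPa, ρ = 7060 kg/m³
  option X: σ_y = 50.26 MPa, ρ = 2251 kg/m³
  option X: M = 22.3 kN·m/kg
  option R: M = 20.3 kN·m/kg
Highest index: option X.

option X, M = 22.3 kN·m/kg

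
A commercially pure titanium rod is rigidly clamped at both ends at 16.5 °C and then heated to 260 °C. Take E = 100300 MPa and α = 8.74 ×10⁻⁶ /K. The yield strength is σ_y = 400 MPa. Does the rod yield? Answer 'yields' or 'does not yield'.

does not yield

E = 100300 MPa = 100.3 GPa.
ΔT = 243.5 K. Constrained thermal stress σ = E·α·ΔT = 100.3×10³ MPa × 8.74×10⁻⁶ × 243.5 = 213 MPa (compressive).
Compare to σ_y = 400 MPa: σ < σ_y, so it does not yield.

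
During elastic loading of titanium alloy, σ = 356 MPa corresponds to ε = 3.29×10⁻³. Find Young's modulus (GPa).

E = σ/ε = 356 MPa / 3.29×10⁻³ = 108200 MPa = 108 GPa.

108 GPa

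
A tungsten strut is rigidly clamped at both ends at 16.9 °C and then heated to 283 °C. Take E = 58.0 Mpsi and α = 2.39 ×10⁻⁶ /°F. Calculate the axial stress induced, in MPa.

E = 58.0 Mpsi = 399.9 GPa.
α = 2.39×10⁻⁶/°F × 9/5 = 4.30×10⁻⁶/K.
ΔT = 266.1 K. Constrained thermal stress σ = E·α·ΔT = 399.9×10³ MPa × 4.30×10⁻⁶ × 266.1 = 458 MPa (compressive).

458 MPa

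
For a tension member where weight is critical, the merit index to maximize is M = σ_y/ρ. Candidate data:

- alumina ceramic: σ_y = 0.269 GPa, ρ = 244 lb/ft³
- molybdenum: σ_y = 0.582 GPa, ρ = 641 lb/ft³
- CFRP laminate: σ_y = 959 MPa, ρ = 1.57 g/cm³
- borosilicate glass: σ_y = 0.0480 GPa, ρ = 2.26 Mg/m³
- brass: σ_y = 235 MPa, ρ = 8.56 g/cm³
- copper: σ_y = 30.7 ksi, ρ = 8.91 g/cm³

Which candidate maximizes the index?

After converting to SI:
  alumina ceramic: σ_y = 269.0 MPa, ρ = 3909 kg/m³
  molybdenum: σ_y = 582.0 MPa, ρ = 10270 kg/m³
  CFRP laminate: σ_y = 959.0 MPa, ρ = 1570 kg/m³
  borosilicate glass: σ_y = 48.00 MPa, ρ = 2260 kg/m³
  brass: σ_y = 235.0 MPa, ρ = 8560 kg/m³
  copper: σ_y = 211.7 MPa, ρ = 8910 kg/m³
  CFRP laminate: M = 611 kN·m/kg
  alumina ceramic: M = 68.8 kN·m/kg
  molybdenum: M = 56.7 kN·m/kg
  brass: M = 27.5 kN·m/kg
  copper: M = 23.8 kN·m/kg
  borosilicate glass: M = 21.2 kN·m/kg
CFRP laminate ranks first.

CFRP laminate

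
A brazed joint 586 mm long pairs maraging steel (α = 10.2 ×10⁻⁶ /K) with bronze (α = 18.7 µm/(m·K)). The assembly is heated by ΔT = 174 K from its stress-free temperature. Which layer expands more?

bronze

α(maraging steel) = 10.2×10⁻⁶/K vs α(bronze) = 18.7×10⁻⁶/K.
Higher α expands more for the same ΔT: bronze.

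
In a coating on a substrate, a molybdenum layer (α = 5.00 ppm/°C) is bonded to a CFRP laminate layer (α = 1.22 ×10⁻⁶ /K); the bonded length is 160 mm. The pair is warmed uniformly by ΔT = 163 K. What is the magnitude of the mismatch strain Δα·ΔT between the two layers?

Δα = |5.00 − 1.22|×10⁻⁶/K = 3.78×10⁻⁶/K.
Mismatch strain = Δα·ΔT = 3.78×10⁻⁶ × 163.0 = 6.16×10⁻⁴.

6.16×10⁻⁴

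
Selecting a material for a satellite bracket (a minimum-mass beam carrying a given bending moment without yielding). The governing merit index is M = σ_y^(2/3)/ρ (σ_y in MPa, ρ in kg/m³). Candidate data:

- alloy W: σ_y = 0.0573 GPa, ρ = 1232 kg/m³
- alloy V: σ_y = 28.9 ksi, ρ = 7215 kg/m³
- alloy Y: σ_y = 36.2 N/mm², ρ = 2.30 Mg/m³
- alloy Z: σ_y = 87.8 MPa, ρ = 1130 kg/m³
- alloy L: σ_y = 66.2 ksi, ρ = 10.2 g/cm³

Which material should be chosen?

alloy Z

Normalizing units and computing the index:
  alloy W: σ_y = 57.30 MPa, ρ = 1232 kg/m³
  alloy V: σ_y = 199.3 MPa, ρ = 7215 kg/m³
  alloy Y: σ_y = 36.20 MPa, ρ = 2300 kg/m³
  alloy Z: σ_y = 87.80 MPa, ρ = 1130 kg/m³
  alloy L: σ_y = 456.4 MPa, ρ = 10200 kg/m³
  alloy Z: M = 17.5×10⁻³
  alloy W: M = 12.1×10⁻³
  alloy L: M = 5.81×10⁻³
  alloy Y: M = 4.76×10⁻³
  alloy V: M = 4.73×10⁻³
Highest index: alloy Z.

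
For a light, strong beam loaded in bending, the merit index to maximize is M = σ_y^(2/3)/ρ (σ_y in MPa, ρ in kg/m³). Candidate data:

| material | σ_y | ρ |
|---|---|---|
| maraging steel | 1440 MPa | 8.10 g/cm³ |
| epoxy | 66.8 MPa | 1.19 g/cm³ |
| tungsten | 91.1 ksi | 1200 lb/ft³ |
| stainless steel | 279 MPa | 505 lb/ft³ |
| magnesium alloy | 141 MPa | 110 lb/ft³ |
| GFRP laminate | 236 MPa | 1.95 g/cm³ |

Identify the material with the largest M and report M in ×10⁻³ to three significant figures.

Putting every candidate on a common basis:
  maraging steel: σ_y = 1440 MPa, ρ = 8100 kg/m³
  epoxy: σ_y = 66.80 MPa, ρ = 1190 kg/m³
  tungsten: σ_y = 628.1 MPa, ρ = 19220 kg/m³
  stainless steel: σ_y = 279.0 MPa, ρ = 8089 kg/m³
  magnesium alloy: σ_y = 141.0 MPa, ρ = 1762 kg/m³
  GFRP laminate: σ_y = 236.0 MPa, ρ = 1950 kg/m³
  GFRP laminate: M = 19.6×10⁻³
  maraging steel: M = 15.7×10⁻³
  magnesium alloy: M = 15.4×10⁻³
  epoxy: M = 13.8×10⁻³
  stainless steel: M = 5.28×10⁻³
  tungsten: M = 3.82×10⁻³
GFRP laminate ranks first.

GFRP laminate, M = 19.6×10⁻³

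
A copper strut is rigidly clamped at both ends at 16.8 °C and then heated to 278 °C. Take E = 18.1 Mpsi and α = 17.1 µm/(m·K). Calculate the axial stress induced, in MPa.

557 MPa

E = 18.1 Mpsi = 124.8 GPa.
ΔT = 261.2 K. Constrained thermal stress σ = E·α·ΔT = 124.8×10³ MPa × 17.1×10⁻⁶ × 261.2 = 557 MPa (compressive).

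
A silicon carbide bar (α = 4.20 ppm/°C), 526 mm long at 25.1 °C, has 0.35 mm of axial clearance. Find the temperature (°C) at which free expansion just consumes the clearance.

α·L₀·ΔT = 0.35 mm ⇒ ΔT = 0.35 / (4.20×10⁻⁶ × 526.0) = 158.4 K.
T = 25.1 + 158.4 = 183.5 °C.

184 °C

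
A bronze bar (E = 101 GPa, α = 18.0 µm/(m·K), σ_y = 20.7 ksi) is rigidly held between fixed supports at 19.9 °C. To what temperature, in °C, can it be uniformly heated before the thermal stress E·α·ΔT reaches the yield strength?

σ_y = 20.7 ksi = 142.7 MPa.
E·α·ΔT = 142.7 MPa ⇒ ΔT = 142.7 / (101.0×10³ × 18.0×10⁻⁶) = 78.50 K.
T = 19.9 + 78.50 = 98.40 °C.

98.4 °C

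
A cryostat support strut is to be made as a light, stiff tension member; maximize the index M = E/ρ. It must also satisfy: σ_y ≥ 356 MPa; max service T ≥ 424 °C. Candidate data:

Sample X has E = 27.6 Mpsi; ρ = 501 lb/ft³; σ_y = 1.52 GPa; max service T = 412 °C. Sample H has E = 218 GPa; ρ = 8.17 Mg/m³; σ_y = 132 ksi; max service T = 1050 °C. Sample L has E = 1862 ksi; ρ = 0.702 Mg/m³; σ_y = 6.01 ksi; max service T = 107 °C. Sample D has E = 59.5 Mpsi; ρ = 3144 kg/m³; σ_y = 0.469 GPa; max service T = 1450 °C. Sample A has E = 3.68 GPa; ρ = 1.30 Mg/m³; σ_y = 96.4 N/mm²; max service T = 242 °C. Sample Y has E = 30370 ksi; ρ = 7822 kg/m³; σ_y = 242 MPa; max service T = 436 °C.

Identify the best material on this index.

sample D

Screen on constraints: σ_y ≥ 356 MPa; max service T ≥ 424 °C. Survivors: sample H, sample D.
Convert each candidate to consistent units, then evaluate M:
  sample H: E = 218.0 GPa, ρ = 8170 kg/m³
  sample D: E = 410.2 GPa, ρ = 3144 kg/m³
  sample D: M = 130 MN·m/kg
  sample H: M = 26.7 MN·m/kg
Sample D ranks first.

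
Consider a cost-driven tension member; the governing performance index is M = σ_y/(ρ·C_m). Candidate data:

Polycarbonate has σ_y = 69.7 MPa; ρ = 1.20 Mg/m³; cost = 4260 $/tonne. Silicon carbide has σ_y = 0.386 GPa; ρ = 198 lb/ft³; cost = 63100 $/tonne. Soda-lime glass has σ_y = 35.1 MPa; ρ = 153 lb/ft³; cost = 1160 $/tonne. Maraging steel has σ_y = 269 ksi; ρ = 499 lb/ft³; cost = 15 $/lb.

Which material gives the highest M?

polycarbonate

Putting every candidate on a common basis:
  polycarbonate: σ_y = 69.70 MPa, ρ = 1200 kg/m³, cost = 4.260 $/kg
  silicon carbide: σ_y = 386.0 MPa, ρ = 3172 kg/m³, cost = 63.10 $/kg
  soda-lime glass: σ_y = 35.10 MPa, ρ = 2451 kg/m³, cost = 1.160 $/kg
  maraging steel: σ_y = 1855 MPa, ρ = 7993 kg/m³, cost = 33.07 $/kg
  polycarbonate: M = 13.6 kN·m per $
  soda-lime glass: M = 12.3 kN·m per $
  maraging steel: M = 7.02 kN·m per $
  silicon carbide: M = 1.93 kN·m per $
Polycarbonate has the largest M.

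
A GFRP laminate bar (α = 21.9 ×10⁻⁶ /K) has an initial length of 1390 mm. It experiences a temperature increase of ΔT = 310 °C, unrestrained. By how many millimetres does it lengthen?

ΔL = α·L₀·ΔT = 21.9×10⁻⁶ × 1390 mm × 310.0 K = 9.44 mm.

9.44 mm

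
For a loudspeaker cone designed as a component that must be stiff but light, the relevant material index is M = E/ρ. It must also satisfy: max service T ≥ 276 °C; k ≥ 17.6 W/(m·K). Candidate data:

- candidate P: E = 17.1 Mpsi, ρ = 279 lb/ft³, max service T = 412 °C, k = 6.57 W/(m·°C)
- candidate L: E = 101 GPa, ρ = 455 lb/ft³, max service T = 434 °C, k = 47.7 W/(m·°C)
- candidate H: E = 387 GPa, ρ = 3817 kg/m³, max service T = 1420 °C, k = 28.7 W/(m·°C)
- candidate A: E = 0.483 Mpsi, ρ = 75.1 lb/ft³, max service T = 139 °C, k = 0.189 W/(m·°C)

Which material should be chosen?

Screen on constraints: max service T ≥ 276 °C; k ≥ 17.6 W/(m·K). Survivors: candidate L, candidate H.
In SI units:
  candidate L: E = 101.0 GPa, ρ = 7288 kg/m³
  candidate H: E = 387.0 GPa, ρ = 3817 kg/m³
  candidate H: M = 101 MN·m/kg
  candidate L: M = 13.9 MN·m/kg
Candidate H has the largest M.

candidate H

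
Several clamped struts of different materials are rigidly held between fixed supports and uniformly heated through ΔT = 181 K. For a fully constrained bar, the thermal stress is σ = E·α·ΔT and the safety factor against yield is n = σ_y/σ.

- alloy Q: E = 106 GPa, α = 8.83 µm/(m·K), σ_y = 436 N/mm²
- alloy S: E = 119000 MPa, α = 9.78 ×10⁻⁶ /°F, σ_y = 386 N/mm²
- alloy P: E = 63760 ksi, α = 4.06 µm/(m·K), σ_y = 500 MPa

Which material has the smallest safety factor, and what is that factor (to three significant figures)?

alloy S, n = 1.02

In consistent units (E in GPa, α in ×10⁻⁶/K, σ_y in MPa):
  alloy Q: E = 106.0, α = 8.83, σ_y = 436.0 → σ = 169 MPa, n = 2.57
  alloy S: E = 119.0, α = 17.6, σ_y = 386.0 → σ = 379 MPa, n = 1.02
  alloy P: E = 439.6, α = 4.06, σ_y = 500.0 → σ = 323 MPa, n = 1.55
The minimum is alloy S at n = 1.02.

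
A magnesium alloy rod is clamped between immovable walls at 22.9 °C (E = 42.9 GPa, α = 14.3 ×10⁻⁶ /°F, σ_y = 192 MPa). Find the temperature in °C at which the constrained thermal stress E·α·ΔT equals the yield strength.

197 °C

α = 14.3×10⁻⁶/°F × 9/5 = 25.7×10⁻⁶/K.
E·α·ΔT = 192.0 MPa ⇒ ΔT = 192.0 / (42.90×10³ × 25.7×10⁻⁶) = 173.9 K.
T = 22.9 + 173.9 = 196.8 °C.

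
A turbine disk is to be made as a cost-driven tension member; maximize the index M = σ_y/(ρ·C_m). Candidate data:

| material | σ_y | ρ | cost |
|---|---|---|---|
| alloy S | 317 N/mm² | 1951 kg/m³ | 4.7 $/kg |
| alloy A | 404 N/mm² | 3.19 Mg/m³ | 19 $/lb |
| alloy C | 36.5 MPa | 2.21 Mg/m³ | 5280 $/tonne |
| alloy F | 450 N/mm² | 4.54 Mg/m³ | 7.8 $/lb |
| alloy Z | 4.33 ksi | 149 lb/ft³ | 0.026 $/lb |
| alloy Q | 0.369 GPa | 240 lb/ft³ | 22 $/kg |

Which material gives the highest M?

alloy Z

In SI units:
  alloy S: σ_y = 317.0 MPa, ρ = 1951 kg/m³, cost = 4.700 $/kg
  alloy A: σ_y = 404.0 MPa, ρ = 3190 kg/m³, cost = 41.89 $/kg
  alloy C: σ_y = 36.50 MPa, ρ = 2210 kg/m³, cost = 5.280 $/kg
  alloy F: σ_y = 450.0 MPa, ρ = 4540 kg/m³, cost = 17.20 $/kg
  alloy Z: σ_y = 29.85 MPa, ρ = 2387 kg/m³, cost = 0.05732 $/kg
  alloy Q: σ_y = 369.0 MPa, ρ = 3844 kg/m³, cost = 22.00 $/kg
  alloy Z: M = 218 kN·m per $
  alloy S: M = 34.6 kN·m per $
  alloy F: M = 5.76 kN·m per $
  alloy Q: M = 4.36 kN·m per $
  alloy C: M = 3.13 kN·m per $
  alloy A: M = 3.02 kN·m per $
Alloy Z ranks first.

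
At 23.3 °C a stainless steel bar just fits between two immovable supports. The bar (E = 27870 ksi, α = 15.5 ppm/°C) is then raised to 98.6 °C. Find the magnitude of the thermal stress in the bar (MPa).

224 MPa

E = 27870 ksi = 192.2 GPa.
ΔT = 75.30 K. Constrained thermal stress σ = E·α·ΔT = 192.2×10³ MPa × 15.5×10⁻⁶ × 75.30 = 224 MPa (compressive).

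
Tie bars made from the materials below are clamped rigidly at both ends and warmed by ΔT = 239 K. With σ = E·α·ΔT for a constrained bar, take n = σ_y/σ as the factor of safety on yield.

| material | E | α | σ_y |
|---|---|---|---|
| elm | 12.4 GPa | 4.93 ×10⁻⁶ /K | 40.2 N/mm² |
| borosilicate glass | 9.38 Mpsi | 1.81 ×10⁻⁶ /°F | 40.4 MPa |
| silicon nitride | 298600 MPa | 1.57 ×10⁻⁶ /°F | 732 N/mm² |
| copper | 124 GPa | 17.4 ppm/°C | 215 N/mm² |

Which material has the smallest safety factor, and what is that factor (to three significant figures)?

copper, n = 0.417

Per material, after unit conversion:
  elm: E = 12.40, α = 4.93, σ_y = 40.20 → σ = 14.6 MPa, n = 2.75
  borosilicate glass: E = 64.67, α = 3.26, σ_y = 40.40 → σ = 50.4 MPa, n = 0.802
  silicon nitride: E = 298.6, α = 2.83, σ_y = 732.0 → σ = 202 MPa, n = 3.63
  copper: E = 124.0, α = 17.4, σ_y = 215.0 → σ = 516 MPa, n = 0.417
Copper has the lowest safety factor, n = 0.417.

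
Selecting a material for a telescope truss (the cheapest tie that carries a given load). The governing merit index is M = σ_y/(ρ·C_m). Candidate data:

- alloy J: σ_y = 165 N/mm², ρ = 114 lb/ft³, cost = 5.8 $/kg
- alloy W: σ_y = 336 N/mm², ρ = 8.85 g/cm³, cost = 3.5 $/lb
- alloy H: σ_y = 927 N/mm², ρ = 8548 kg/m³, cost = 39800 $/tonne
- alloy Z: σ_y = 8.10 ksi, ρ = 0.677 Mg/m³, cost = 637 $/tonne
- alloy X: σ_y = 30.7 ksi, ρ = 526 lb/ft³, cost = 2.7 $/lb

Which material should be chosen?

alloy Z

After converting to SI:
  alloy J: σ_y = 165.0 MPa, ρ = 1826 kg/m³, cost = 5.800 $/kg
  alloy W: σ_y = 336.0 MPa, ρ = 8850 kg/m³, cost = 7.716 $/kg
  alloy H: σ_y = 927.0 MPa, ρ = 8548 kg/m³, cost = 39.80 $/kg
  alloy Z: σ_y = 55.85 MPa, ρ = 677.0 kg/m³, cost = 0.6370 $/kg
  alloy X: σ_y = 211.7 MPa, ρ = 8426 kg/m³, cost = 5.952 $/kg
  alloy Z: M = 130 kN·m per $
  alloy J: M = 15.6 kN·m per $
  alloy W: M = 4.92 kN·m per $
  alloy X: M = 4.22 kN·m per $
  alloy H: M = 2.72 kN·m per $
Highest index: alloy Z.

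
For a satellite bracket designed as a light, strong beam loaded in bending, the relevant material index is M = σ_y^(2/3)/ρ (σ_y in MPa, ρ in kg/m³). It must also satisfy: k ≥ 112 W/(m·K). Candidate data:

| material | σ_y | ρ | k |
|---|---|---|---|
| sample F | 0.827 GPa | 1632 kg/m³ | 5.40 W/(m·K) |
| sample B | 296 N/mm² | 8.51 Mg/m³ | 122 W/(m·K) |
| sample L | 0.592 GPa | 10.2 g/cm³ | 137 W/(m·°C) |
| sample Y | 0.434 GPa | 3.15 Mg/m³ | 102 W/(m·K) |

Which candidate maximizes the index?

Screen on constraints: k ≥ 112 W/(m·K). Survivors: sample B, sample L.
Putting every candidate on a common basis:
  sample B: σ_y = 296.0 MPa, ρ = 8510 kg/m³
  sample L: σ_y = 592.0 MPa, ρ = 10200 kg/m³
  sample L: M = 6.91×10⁻³
  sample B: M = 5.22×10⁻³
Sample L has the largest M.

sample L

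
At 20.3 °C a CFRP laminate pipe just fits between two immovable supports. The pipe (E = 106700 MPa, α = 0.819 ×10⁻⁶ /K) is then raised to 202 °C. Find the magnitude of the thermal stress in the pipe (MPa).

E = 106700 MPa = 106.7 GPa.
ΔT = 181.7 K. Constrained thermal stress σ = E·α·ΔT = 106.7×10³ MPa × 0.819×10⁻⁶ × 181.7 = 15.9 MPa (compressive).

15.9 MPa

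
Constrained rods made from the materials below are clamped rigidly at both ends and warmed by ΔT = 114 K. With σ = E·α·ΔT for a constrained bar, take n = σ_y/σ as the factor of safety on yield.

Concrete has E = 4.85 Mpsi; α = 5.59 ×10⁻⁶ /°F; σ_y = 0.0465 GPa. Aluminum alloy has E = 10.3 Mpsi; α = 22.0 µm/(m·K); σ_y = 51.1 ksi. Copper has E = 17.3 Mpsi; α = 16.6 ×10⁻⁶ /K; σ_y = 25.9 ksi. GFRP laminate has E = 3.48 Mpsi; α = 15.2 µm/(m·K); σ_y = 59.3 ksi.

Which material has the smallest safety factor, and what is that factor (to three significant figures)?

copper, n = 0.791

Per material, after unit conversion:
  concrete: E = 33.44, α = 10.1, σ_y = 46.50 → σ = 38.4 MPa, n = 1.21
  aluminum alloy: E = 71.02, α = 22.0, σ_y = 352.3 → σ = 178 MPa, n = 1.98
  copper: E = 119.3, α = 16.6, σ_y = 178.6 → σ = 226 MPa, n = 0.791
  GFRP laminate: E = 23.99, α = 15.2, σ_y = 408.9 → σ = 41.6 MPa, n = 9.83
Copper has the lowest safety factor, n = 0.791.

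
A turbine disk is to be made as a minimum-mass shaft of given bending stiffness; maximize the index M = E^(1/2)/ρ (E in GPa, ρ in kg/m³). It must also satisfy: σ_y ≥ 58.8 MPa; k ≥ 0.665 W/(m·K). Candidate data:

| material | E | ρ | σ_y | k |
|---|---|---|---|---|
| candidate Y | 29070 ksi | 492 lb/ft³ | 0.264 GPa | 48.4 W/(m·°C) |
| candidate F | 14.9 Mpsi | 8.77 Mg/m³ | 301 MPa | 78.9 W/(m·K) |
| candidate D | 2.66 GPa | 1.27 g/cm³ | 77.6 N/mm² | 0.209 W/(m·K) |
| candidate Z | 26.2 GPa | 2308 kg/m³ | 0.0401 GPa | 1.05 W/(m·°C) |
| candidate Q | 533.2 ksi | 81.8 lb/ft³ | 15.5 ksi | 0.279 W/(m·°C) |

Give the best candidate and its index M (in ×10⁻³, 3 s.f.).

candidate Y, M = 1.80×10⁻³

Screen on constraints: σ_y ≥ 58.8 MPa; k ≥ 0.665 W/(m·K). Survivors: candidate Y, candidate F.
Putting every candidate on a common basis:
  candidate Y: E = 200.4 GPa, ρ = 7881 kg/m³
  candidate F: E = 102.7 GPa, ρ = 8770 kg/m³
  candidate Y: M = 1.80×10⁻³
  candidate F: M = 1.16×10⁻³
Candidate Y has the largest M.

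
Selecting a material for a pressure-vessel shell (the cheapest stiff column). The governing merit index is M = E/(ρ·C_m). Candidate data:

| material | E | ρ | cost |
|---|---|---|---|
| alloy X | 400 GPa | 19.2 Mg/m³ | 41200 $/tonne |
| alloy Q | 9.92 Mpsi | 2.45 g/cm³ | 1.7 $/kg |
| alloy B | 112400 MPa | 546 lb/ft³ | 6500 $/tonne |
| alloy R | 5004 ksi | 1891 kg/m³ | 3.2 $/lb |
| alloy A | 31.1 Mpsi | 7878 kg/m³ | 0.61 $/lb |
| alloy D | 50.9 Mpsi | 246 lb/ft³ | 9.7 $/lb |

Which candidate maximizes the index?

In SI units:
  alloy X: E = 400.0 GPa, ρ = 19200 kg/m³, cost = 41.20 $/kg
  alloy Q: E = 68.40 GPa, ρ = 2450 kg/m³, cost = 1.700 $/kg
  alloy B: E = 112.4 GPa, ρ = 8746 kg/m³, cost = 6.500 $/kg
  alloy R: E = 34.50 GPa, ρ = 1891 kg/m³, cost = 7.055 $/kg
  alloy A: E = 214.4 GPa, ρ = 7878 kg/m³, cost = 1.345 $/kg
  alloy D: E = 350.9 GPa, ρ = 3941 kg/m³, cost = 21.38 $/kg
  alloy A: M = 20.2 MN·m per $
  alloy Q: M = 16.4 MN·m per $
  alloy D: M = 4.16 MN·m per $
  alloy R: M = 2.59 MN·m per $
  alloy B: M = 1.98 MN·m per $
  alloy X: M = 0.506 MN·m per $
Alloy A ranks first.

alloy A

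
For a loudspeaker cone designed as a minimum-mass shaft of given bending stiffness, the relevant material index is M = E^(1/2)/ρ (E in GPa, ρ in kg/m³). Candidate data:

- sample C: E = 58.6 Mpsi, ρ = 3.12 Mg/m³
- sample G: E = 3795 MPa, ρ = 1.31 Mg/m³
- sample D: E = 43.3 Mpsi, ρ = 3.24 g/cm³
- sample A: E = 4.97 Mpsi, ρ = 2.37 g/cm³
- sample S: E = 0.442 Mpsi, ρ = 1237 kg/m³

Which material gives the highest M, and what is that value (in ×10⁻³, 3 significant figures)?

Normalizing units and computing the index:
  sample C: E = 404.0 GPa, ρ = 3120 kg/m³
  sample G: E = 3.795 GPa, ρ = 1310 kg/m³
  sample D: E = 298.5 GPa, ρ = 3240 kg/m³
  sample A: E = 34.27 GPa, ρ = 2370 kg/m³
  sample S: E = 3.047 GPa, ρ = 1237 kg/m³
  sample C: M = 6.44×10⁻³
  sample D: M = 5.33×10⁻³
  sample A: M = 2.47×10⁻³
  sample G: M = 1.49×10⁻³
  sample S: M = 1.41×10⁻³
Sample C has the largest M.

sample C, M = 6.44×10⁻³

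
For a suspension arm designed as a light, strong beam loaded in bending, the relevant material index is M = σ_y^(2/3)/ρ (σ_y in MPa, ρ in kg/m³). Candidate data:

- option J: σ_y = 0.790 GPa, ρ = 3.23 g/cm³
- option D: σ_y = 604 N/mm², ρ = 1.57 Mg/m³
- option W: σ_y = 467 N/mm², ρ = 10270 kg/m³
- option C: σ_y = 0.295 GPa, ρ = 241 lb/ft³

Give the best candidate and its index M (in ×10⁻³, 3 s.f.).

option D, M = 45.5×10⁻³

After converting to SI:
  option J: σ_y = 790.0 MPa, ρ = 3230 kg/m³
  option D: σ_y = 604.0 MPa, ρ = 1570 kg/m³
  option W: σ_y = 467.0 MPa, ρ = 10270 kg/m³
  option C: σ_y = 295.0 MPa, ρ = 3860 kg/m³
  option D: M = 45.5×10⁻³
  option J: M = 26.5×10⁻³
  option C: M = 11.5×10⁻³
  option W: M = 5.86×10⁻³
Option D has the largest M.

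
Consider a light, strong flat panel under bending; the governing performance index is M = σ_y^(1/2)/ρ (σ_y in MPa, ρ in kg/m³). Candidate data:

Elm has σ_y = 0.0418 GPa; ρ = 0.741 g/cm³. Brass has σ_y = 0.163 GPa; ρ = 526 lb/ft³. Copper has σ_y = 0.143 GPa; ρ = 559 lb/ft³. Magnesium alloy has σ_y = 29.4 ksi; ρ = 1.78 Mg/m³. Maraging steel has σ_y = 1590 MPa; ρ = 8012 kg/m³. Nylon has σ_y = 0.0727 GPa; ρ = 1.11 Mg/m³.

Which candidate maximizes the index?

After converting to SI:
  elm: σ_y = 41.80 MPa, ρ = 741.0 kg/m³
  brass: σ_y = 163.0 MPa, ρ = 8426 kg/m³
  copper: σ_y = 143.0 MPa, ρ = 8954 kg/m³
  magnesium alloy: σ_y = 202.7 MPa, ρ = 1780 kg/m³
  maraging steel: σ_y = 1590 MPa, ρ = 8012 kg/m³
  nylon: σ_y = 72.70 MPa, ρ = 1110 kg/m³
  elm: M = 8.73×10⁻³
  magnesium alloy: M = 8.00×10⁻³
  nylon: M = 7.68×10⁻³
  maraging steel: M = 4.98×10⁻³
  brass: M = 1.52×10⁻³
  copper: M = 1.34×10⁻³
Elm has the largest M.

elm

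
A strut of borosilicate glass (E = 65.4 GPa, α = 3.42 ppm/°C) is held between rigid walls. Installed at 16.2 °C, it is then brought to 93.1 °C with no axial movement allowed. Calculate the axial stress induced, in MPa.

ΔT = 76.90 K. Constrained thermal stress σ = E·α·ΔT = 65.40×10³ MPa × 3.42×10⁻⁶ × 76.90 = 17.2 MPa (compressive).

17.2 MPa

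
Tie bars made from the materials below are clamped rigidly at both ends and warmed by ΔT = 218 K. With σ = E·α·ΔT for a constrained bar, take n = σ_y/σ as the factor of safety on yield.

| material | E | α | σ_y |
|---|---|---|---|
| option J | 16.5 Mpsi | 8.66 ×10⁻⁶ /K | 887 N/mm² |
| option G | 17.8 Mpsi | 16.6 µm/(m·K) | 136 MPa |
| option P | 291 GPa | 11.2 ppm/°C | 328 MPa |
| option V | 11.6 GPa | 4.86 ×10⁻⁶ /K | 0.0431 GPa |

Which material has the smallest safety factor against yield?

option G

Per material, after unit conversion:
  option J: E = 113.8, α = 8.66, σ_y = 887.0 → σ = 215 MPa, n = 4.13
  option G: E = 122.7, α = 16.6, σ_y = 136.0 → σ = 444 MPa, n = 0.306
  option P: E = 291.0, α = 11.2, σ_y = 328.0 → σ = 711 MPa, n = 0.462
  option V: E = 11.60, α = 4.86, σ_y = 43.10 → σ = 12.3 MPa, n = 3.51
Smallest n: option G with n = 0.306.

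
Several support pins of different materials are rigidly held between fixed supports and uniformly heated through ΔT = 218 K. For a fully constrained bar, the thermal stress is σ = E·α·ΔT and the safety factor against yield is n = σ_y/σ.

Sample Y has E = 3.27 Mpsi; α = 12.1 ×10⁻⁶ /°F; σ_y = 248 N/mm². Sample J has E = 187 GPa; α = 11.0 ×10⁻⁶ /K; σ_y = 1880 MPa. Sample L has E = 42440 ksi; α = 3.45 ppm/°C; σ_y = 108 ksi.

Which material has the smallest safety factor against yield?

In consistent units (E in GPa, α in ×10⁻⁶/K, σ_y in MPa):
  sample Y: E = 22.55, α = 21.8, σ_y = 248.0 → σ = 107 MPa, n = 2.32
  sample J: E = 187.0, α = 11.0, σ_y = 1880 → σ = 448 MPa, n = 4.19
  sample L: E = 292.6, α = 3.45, σ_y = 744.6 → σ = 220 MPa, n = 3.38
Sample Y has the lowest safety factor, n = 2.32.

sample Y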